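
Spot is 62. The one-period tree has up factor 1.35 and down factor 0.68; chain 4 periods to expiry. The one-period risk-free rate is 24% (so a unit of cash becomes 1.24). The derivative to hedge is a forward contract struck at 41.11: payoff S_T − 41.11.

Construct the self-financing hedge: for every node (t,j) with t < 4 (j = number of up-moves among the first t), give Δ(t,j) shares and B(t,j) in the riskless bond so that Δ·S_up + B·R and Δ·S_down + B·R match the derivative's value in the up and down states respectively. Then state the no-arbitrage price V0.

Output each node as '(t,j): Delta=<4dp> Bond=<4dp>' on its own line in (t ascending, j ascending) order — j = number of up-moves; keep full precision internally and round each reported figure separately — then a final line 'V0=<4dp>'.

Risk-neutral probability p* = (R−d)/(u−d) = (1.24−0.68)/(1.35−0.68) = 0.8358.
Terminal payoffs: V(4,0)=-27.8535, V(4,1)=-14.7920, V(4,2)=11.1389, V(4,3)=62.6194, V(4,4)=164.8234
  t=3,j=0: stock 19.4948 → up 26.3180 (V=-14.7920), down 13.2565 (V=-27.8535). Price -13.6584; hedge Δ=1.0000, bond B=-33.1532.
  t=3,j=1: stock 38.7029 → up 52.2489 (V=11.1389), down 26.3180 (V=-14.7920). Price 5.5497; hedge Δ=1.0000, bond B=-33.1532.
  t=3,j=2: stock 76.8366 → up 103.7294 (V=62.6194), down 52.2489 (V=11.1389). Price 43.6834; hedge Δ=1.0000, bond B=-33.1532.
  t=3,j=3: stock 152.5433 → up 205.9334 (V=164.8234), down 103.7294 (V=62.6194). Price 119.3900; hedge Δ=1.0000, bond B=-33.1532.
  t=2,j=0: stock 28.6688 → up 38.7029 (V=5.5497), down 19.4948 (V=-13.6584). Price 1.9323; hedge Δ=1.0000, bond B=-26.7365.
  t=2,j=1: stock 56.9160 → up 76.8366 (V=43.6834), down 38.7029 (V=5.5497). Price 30.1795; hedge Δ=1.0000, bond B=-26.7365.
  t=2,j=2: stock 112.9950 → up 152.5433 (V=119.3900), down 76.8366 (V=43.6834). Price 86.2585; hedge Δ=1.0000, bond B=-26.7365.
  t=1,j=0: stock 42.1600 → up 56.9160 (V=30.1795), down 28.6688 (V=1.9323). Price 20.5983; hedge Δ=1.0000, bond B=-21.5617.
  t=1,j=1: stock 83.7000 → up 112.9950 (V=86.2585), down 56.9160 (V=30.1795). Price 62.1383; hedge Δ=1.0000, bond B=-21.5617.
  t=0,j=0: stock 62.0000 → up 83.7000 (V=62.1383), down 42.1600 (V=20.5983). Price 44.6116; hedge Δ=1.0000, bond B=-17.3884.
Each (Δ,B) replicates both successor values, so the strategy is self-financing and V0 is arbitrage-free.

(0,0): Delta=1.0000 Bond=-17.3884
(1,0): Delta=1.0000 Bond=-21.5617
(1,1): Delta=1.0000 Bond=-21.5617
(2,0): Delta=1.0000 Bond=-26.7365
(2,1): Delta=1.0000 Bond=-26.7365
(2,2): Delta=1.0000 Bond=-26.7365
(3,0): Delta=1.0000 Bond=-33.1532
(3,1): Delta=1.0000 Bond=-33.1532
(3,2): Delta=1.0000 Bond=-33.1532
(3,3): Delta=1.0000 Bond=-33.1532
V0=44.6116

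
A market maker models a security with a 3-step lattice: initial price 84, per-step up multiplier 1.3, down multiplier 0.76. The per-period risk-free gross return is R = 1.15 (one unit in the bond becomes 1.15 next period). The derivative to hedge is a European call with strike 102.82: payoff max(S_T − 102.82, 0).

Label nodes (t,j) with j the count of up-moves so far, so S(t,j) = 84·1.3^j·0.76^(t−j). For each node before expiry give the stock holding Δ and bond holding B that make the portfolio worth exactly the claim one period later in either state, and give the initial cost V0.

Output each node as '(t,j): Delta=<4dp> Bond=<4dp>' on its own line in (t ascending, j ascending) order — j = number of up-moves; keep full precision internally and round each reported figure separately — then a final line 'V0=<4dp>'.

No-arbitrage ⇒ martingale measure with p* = (R−d)/(u−d) = 0.7222.
Terminal payoffs: V(3,0)=0.0000, V(3,1)=0.0000, V(3,2)=5.0696, V(3,3)=81.7280
Node (2,0) S=48.5184: V=(p*·0.0000+(1−p*)·0.0000)/1.15=0.0000; Δ=(0.0000−0.0000)/(63.0739−36.8740)=0.0000; B=V−Δ·S=0.0000
Node (2,1) S=82.9920: V=(p*·5.0696+(1−p*)·0.0000)/1.15=3.1838; Δ=(5.0696−0.0000)/(107.8896−63.0739)=0.1131; B=V−Δ·S=-6.2043
Node (2,2) S=141.9600: V=(p*·81.7280+(1−p*)·5.0696)/1.15=52.5513; Δ=(81.7280−5.0696)/(184.5480−107.8896)=1.0000; B=V−Δ·S=-89.4087
Node (1,0) S=63.8400: V=(p*·3.1838+(1−p*)·0.0000)/1.15=1.9995; Δ=(3.1838−0.0000)/(82.9920−48.5184)=0.0924; B=V−Δ·S=-3.8964
Node (1,1) S=109.2000: V=(p*·52.5513+(1−p*)·3.1838)/1.15=33.7723; Δ=(52.5513−3.1838)/(141.9600−82.9920)=0.8372; B=V−Δ·S=-57.6490
Node (0,0) S=84.0000: V=(p*·33.7723+(1−p*)·1.9995)/1.15=21.6926; Δ=(33.7723−1.9995)/(109.2000−63.8400)=0.7005; B=V−Δ·S=-37.1459
Check: Δ(0,0)·S0 + B(0,0) = 21.6926 = V0.

(0,0): Delta=0.7005 Bond=-37.1459
(1,0): Delta=0.0924 Bond=-3.8964
(1,1): Delta=0.8372 Bond=-57.6490
(2,0): Delta=0.0000 Bond=0.0000
(2,1): Delta=0.1131 Bond=-6.2043
(2,2): Delta=1.0000 Bond=-89.4087
V0=21.6926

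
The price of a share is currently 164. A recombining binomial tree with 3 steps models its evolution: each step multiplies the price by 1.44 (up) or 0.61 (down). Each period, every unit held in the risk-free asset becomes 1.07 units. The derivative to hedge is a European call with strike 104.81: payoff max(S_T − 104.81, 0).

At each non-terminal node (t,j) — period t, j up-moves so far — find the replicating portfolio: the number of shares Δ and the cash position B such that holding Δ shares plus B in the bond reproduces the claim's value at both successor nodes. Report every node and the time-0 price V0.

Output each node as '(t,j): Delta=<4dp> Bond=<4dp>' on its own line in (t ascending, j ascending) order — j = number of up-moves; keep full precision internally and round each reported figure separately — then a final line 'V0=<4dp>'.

(0,0): Delta=0.8817 Bond=-56.7034
(1,0): Delta=0.6402 Bond=-36.5133
(1,1): Delta=0.9640 Bond=-80.1052
(2,0): Delta=0.0000 Bond=0.0000
(2,1): Delta=0.8584 Bond=-70.4944
(2,2): Delta=1.0000 Bond=-97.9533
V0=87.8986

Since d<R<u, set p* = (R−d)/(u−d) = 0.5542; price each node as the discounted p*-expectation of its children.
At expiry t=3: V(3,0)=0.0000, V(3,1)=0.0000, V(3,2)=102.6329, V(3,3)=384.8914
  t=2,j=0: stock 61.0244 → up 87.8751 (V=0.0000), down 37.2249 (V=0.0000). Price 0.0000; hedge Δ=0.0000, bond B=0.0000.
  t=2,j=1: stock 144.0576 → up 207.4429 (V=102.6329), down 87.8751 (V=0.0000). Price 53.1597; hedge Δ=0.8584, bond B=-70.4944.
  t=2,j=2: stock 340.0704 → up 489.7014 (V=384.8914), down 207.4429 (V=102.6329). Price 242.1171; hedge Δ=1.0000, bond B=-97.9533.
  t=1,j=0: stock 100.0400 → up 144.0576 (V=53.1597), down 61.0244 (V=0.0000). Price 27.5346; hedge Δ=0.6402, bond B=-36.5133.
  t=1,j=1: stock 236.1600 → up 340.0704 (V=242.1171), down 144.0576 (V=53.1597). Price 147.5543; hedge Δ=0.9640, bond B=-80.1052.
  t=0,j=0: stock 164.0000 → up 236.1600 (V=147.5543), down 100.0400 (V=27.5346). Price 87.8986; hedge Δ=0.8817, bond B=-56.7034.
Root portfolio cost Δ·164+B reproduces V0=87.8986.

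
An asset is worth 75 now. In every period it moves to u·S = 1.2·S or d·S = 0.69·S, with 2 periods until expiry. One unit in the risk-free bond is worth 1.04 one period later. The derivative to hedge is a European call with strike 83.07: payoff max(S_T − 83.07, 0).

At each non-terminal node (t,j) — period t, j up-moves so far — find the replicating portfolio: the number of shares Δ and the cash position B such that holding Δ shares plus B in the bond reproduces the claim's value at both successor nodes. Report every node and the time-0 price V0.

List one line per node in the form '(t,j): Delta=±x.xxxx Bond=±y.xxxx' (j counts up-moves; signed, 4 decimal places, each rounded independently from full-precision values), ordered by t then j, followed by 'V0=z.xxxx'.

Risk-neutral probability p* = (R−d)/(u−d) = (1.04−0.69)/(1.2−0.69) = 0.6863.
At expiry t=2: V(2,0)=0.0000, V(2,1)=0.0000, V(2,2)=24.9300
(1,0): S=51.7500. Δ = (V_up−V_dn)/(S_up−S_dn) = (0.0000−0.0000)/(62.1000−35.7075) = 0.0000. V = [p*·0.0000 + (1−p*)·0.0000]/1.04 = 0.0000. B = V − Δ·S = 0.0000.
(1,1): S=90.0000. Δ = (V_up−V_dn)/(S_up−S_dn) = (24.9300−0.0000)/(108.0000−62.1000) = 0.5431. V = [p*·24.9300 + (1−p*)·0.0000]/1.04 = 16.4508. B = V − Δ·S = -32.4316.
(0,0): S=75.0000. Δ = (V_up−V_dn)/(S_up−S_dn) = (16.4508−0.0000)/(90.0000−51.7500) = 0.4301. V = [p*·16.4508 + (1−p*)·0.0000]/1.04 = 10.8555. B = V − Δ·S = -21.4009.
Root portfolio cost Δ·75+B reproduces V0=10.8555.

(0,0): Delta=0.4301 Bond=-21.4009
(1,0): Delta=0.0000 Bond=0.0000
(1,1): Delta=0.5431 Bond=-32.4316
V0=10.8555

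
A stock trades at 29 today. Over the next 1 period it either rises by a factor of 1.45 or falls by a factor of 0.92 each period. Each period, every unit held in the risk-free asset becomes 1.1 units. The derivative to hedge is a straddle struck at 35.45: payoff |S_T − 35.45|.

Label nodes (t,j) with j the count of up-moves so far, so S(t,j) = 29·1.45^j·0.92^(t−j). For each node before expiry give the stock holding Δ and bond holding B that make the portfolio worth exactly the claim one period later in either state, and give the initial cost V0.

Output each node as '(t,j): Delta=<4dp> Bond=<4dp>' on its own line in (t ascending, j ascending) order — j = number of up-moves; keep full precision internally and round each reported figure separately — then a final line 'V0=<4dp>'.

(0,0): Delta=-0.1412 Bond=11.3971
V0=7.3027

Risk-neutral probability p* = (R−d)/(u−d) = (1.1−0.92)/(1.45−0.92) = 0.3396.
Terminal values V(1,·): V(1,0)=8.7700, V(1,1)=6.6000
Node (0,0) S=29.0000: V=(p*·6.6000+(1−p*)·8.7700)/1.1=7.3027; Δ=(6.6000−8.7700)/(42.0500−26.6800)=-0.1412; B=V−Δ·S=11.3971
Self-financing check: at every node Δ·S+B equals the discounted successor values.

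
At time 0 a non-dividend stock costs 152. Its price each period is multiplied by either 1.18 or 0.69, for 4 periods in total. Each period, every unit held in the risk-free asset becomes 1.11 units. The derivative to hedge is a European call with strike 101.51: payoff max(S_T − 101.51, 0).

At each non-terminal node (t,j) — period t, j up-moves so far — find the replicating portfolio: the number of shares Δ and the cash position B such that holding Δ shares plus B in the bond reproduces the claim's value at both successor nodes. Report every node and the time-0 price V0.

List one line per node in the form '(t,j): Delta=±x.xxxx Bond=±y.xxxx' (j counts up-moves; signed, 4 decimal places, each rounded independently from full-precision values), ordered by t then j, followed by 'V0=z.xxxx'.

Risk-neutral probability p* = (R−d)/(u−d) = (1.11−0.69)/(1.18−0.69) = 0.8571.
Payoff layer (t=4): V(4,0)=0.0000, V(4,1)=0.0000, V(4,2)=0.0000, V(4,3)=70.8112, V(4,4)=193.1842
(3,0): S=49.9334. Δ = (V_up−V_dn)/(S_up−S_dn) = (0.0000−0.0000)/(58.9214−34.4540) = 0.0000. V = [p*·0.0000 + (1−p*)·0.0000]/1.11 = 0.0000. B = V − Δ·S = 0.0000.
(3,1): S=85.3933. Δ = (V_up−V_dn)/(S_up−S_dn) = (0.0000−0.0000)/(100.7641−58.9214) = 0.0000. V = [p*·0.0000 + (1−p*)·0.0000]/1.11 = 0.0000. B = V − Δ·S = 0.0000.
(3,2): S=146.0349. Δ = (V_up−V_dn)/(S_up−S_dn) = (70.8112−0.0000)/(172.3212−100.7641) = 0.9896. V = [p*·70.8112 + (1−p*)·0.0000]/1.11 = 54.6805. B = V − Δ·S = -89.8322.
(3,3): S=249.7409. Δ = (V_up−V_dn)/(S_up−S_dn) = (193.1842−70.8112)/(294.6942−172.3212) = 1.0000. V = [p*·193.1842 + (1−p*)·70.8112]/1.11 = 158.2904. B = V − Δ·S = -91.4505.
(2,0): S=72.3672. Δ = (V_up−V_dn)/(S_up−S_dn) = (0.0000−0.0000)/(85.3933−49.9334) = 0.0000. V = [p*·0.0000 + (1−p*)·0.0000]/1.11 = 0.0000. B = V − Δ·S = 0.0000.
(2,1): S=123.7584. Δ = (V_up−V_dn)/(S_up−S_dn) = (54.6805−0.0000)/(146.0349−85.3933) = 0.9017. V = [p*·54.6805 + (1−p*)·0.0000]/1.11 = 42.2243. B = V − Δ·S = -69.3685.
(2,2): S=211.6448. Δ = (V_up−V_dn)/(S_up−S_dn) = (158.2904−54.6805)/(249.7409−146.0349) = 0.9991. V = [p*·158.2904 + (1−p*)·54.6805]/1.11 = 129.2694. B = V − Δ·S = -82.1795.
(1,0): S=104.8800. Δ = (V_up−V_dn)/(S_up−S_dn) = (42.2243−0.0000)/(123.7584−72.3672) = 0.8216. V = [p*·42.2243 + (1−p*)·0.0000]/1.11 = 32.6056. B = V − Δ·S = -53.5664.
(1,1): S=179.3600. Δ = (V_up−V_dn)/(S_up−S_dn) = (129.2694−42.2243)/(211.6448−123.7584) = 0.9904. V = [p*·129.2694 + (1−p*)·42.2243]/1.11 = 105.2562. B = V − Δ·S = -72.3868.
(0,0): S=152.0000. Δ = (V_up−V_dn)/(S_up−S_dn) = (105.2562−32.6056)/(179.3600−104.8800) = 0.9754. V = [p*·105.2562 + (1−p*)·32.6056]/1.11 = 85.4752. B = V − Δ·S = -62.7912.
Self-financing check: at every node Δ·S+B equals the discounted successor values.

(0,0): Delta=0.9754 Bond=-62.7912
(1,0): Delta=0.8216 Bond=-53.5664
(1,1): Delta=0.9904 Bond=-72.3868
(2,0): Delta=0.0000 Bond=0.0000
(2,1): Delta=0.9017 Bond=-69.3685
(2,2): Delta=0.9991 Bond=-82.1795
(3,0): Delta=0.0000 Bond=0.0000
(3,1): Delta=0.0000 Bond=0.0000
(3,2): Delta=0.9896 Bond=-89.8322
(3,3): Delta=1.0000 Bond=-91.4505
V0=85.4752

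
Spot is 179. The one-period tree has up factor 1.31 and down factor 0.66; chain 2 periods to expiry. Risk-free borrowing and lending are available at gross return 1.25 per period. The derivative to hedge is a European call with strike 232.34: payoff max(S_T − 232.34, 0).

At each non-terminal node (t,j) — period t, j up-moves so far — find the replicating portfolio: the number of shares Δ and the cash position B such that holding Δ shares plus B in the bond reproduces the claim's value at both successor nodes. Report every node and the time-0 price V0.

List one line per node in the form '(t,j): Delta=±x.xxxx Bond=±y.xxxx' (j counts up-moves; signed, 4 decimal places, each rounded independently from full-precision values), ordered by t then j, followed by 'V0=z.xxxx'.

Under the risk-neutral measure, an up-move has probability p* = (R−d)/(u−d) = 0.9077 and values discount at R = 1.25.
At expiry t=2: V(2,0)=0.0000, V(2,1)=0.0000, V(2,2)=74.8419
(1,0): S=118.1400. Δ = (V_up−V_dn)/(S_up−S_dn) = (0.0000−0.0000)/(154.7634−77.9724) = 0.0000. V = [p*·0.0000 + (1−p*)·0.0000]/1.25 = 0.0000. B = V − Δ·S = 0.0000.
(1,1): S=234.4900. Δ = (V_up−V_dn)/(S_up−S_dn) = (74.8419−0.0000)/(307.1819−154.7634) = 0.4910. V = [p*·74.8419 + (1−p*)·0.0000]/1.25 = 54.3467. B = V − Δ·S = -60.7947.
(0,0): S=179.0000. Δ = (V_up−V_dn)/(S_up−S_dn) = (54.3467−0.0000)/(234.4900−118.1400) = 0.4671. V = [p*·54.3467 + (1−p*)·0.0000]/1.25 = 39.4641. B = V − Δ·S = -44.1463.
Root portfolio cost Δ·179+B reproduces V0=39.4641.

(0,0): Delta=0.4671 Bond=-44.1463
(1,0): Delta=0.0000 Bond=0.0000
(1,1): Delta=0.4910 Bond=-60.7947
V0=39.4641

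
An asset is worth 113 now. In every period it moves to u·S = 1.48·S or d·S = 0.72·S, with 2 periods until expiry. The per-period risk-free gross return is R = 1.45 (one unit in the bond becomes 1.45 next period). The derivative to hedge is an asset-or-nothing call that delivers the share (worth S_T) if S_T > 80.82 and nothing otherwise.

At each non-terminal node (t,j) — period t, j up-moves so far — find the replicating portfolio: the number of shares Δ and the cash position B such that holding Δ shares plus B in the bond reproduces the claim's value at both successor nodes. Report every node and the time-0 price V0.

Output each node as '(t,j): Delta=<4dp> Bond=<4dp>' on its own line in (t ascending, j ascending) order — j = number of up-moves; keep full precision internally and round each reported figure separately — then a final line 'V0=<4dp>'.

Since d<R<u, set p* = (R−d)/(u−d) = 0.9605; price each node as the discounted p*-expectation of its children.
At expiry t=2: V(2,0)=0.0000, V(2,1)=120.4128, V(2,2)=247.5152
Node (1,0) S=81.3600: V=(p*·120.4128+(1−p*)·0.0000)/1.45=79.7653; Δ=(120.4128−0.0000)/(120.4128−58.5792)=1.9474; B=V−Δ·S=-78.6726
Node (1,1) S=167.2400: V=(p*·247.5152+(1−p*)·120.4128)/1.45=167.2400; Δ=(247.5152−120.4128)/(247.5152−120.4128)=1.0000; B=V−Δ·S=0.0000
Node (0,0) S=113.0000: V=(p*·167.2400+(1−p*)·79.7653)/1.45=112.9566; Δ=(167.2400−79.7653)/(167.2400−81.3600)=1.0186; B=V−Δ·S=-2.1417
The time-0 hedge costs 112.9566, which is the no-arbitrage price.

(0,0): Delta=1.0186 Bond=-2.1417
(1,0): Delta=1.9474 Bond=-78.6726
(1,1): Delta=1.0000 Bond=0.0000
V0=112.9566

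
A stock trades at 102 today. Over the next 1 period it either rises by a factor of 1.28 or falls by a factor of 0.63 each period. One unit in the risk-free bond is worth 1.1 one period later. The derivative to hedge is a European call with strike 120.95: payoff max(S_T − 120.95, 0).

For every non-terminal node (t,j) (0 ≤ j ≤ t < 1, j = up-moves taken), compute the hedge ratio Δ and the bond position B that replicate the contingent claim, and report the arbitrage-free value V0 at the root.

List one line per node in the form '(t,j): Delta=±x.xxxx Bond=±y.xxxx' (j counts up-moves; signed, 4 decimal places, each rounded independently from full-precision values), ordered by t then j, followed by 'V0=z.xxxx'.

Since d<R<u, set p* = (R−d)/(u−d) = 0.7231; price each node as the discounted p*-expectation of its children.
Terminal values V(1,·): V(1,0)=0.0000, V(1,1)=9.6100
Node (0,0) S=102.0000: V=(p*·9.6100+(1−p*)·0.0000)/1.1=6.3171; Δ=(9.6100−0.0000)/(130.5600−64.2600)=0.1449; B=V−Δ·S=-8.4676
Root portfolio cost Δ·102+B reproduces V0=6.3171.

(0,0): Delta=0.1449 Bond=-8.4676
V0=6.3171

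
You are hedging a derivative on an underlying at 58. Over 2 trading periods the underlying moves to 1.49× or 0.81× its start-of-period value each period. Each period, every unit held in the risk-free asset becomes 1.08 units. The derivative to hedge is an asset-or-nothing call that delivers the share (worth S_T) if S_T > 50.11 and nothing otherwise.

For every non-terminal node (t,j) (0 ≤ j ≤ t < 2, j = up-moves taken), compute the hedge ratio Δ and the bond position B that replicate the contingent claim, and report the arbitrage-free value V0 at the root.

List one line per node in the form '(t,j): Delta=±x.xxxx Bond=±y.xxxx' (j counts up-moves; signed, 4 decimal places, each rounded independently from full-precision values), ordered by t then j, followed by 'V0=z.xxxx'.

(0,0): Delta=1.5387 Bond=-43.1025
(1,0): Delta=2.1912 Bond=-77.2061
(1,1): Delta=1.0000 Bond=0.0000
V0=46.1396

Under the risk-neutral measure, an up-move has probability p* = (R−d)/(u−d) = 0.3971 and values discount at R = 1.08.
Terminal values V(2,·): V(2,0)=0.0000, V(2,1)=70.0002, V(2,2)=128.7658
  t=1,j=0: stock 46.9800 → up 70.0002 (V=70.0002), down 38.0538 (V=0.0000). Price 25.7354; hedge Δ=2.1912, bond B=-77.2061.
  t=1,j=1: stock 86.4200 → up 128.7658 (V=128.7658), down 70.0002 (V=70.0002). Price 86.4200; hedge Δ=1.0000, bond B=0.0000.
  t=0,j=0: stock 58.0000 → up 86.4200 (V=86.4200), down 46.9800 (V=25.7354). Price 46.1396; hedge Δ=1.5387, bond B=-43.1025.
Each (Δ,B) replicates both successor values, so the strategy is self-financing and V0 is arbitrage-free.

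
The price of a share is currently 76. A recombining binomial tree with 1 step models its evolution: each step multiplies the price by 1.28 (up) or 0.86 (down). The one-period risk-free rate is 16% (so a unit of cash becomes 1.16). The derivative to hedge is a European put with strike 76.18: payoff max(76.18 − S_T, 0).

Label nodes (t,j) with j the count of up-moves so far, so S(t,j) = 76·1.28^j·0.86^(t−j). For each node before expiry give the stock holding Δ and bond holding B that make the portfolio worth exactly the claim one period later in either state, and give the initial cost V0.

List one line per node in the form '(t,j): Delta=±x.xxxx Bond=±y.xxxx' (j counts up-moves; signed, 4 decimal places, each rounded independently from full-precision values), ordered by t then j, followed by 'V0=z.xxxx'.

Under the risk-neutral measure, an up-move has probability p* = (R−d)/(u−d) = 0.7143 and values discount at R = 1.16.
At expiry t=1: V(1,0)=10.8200, V(1,1)=0.0000
(0,0): S=76.0000. Δ = (V_up−V_dn)/(S_up−S_dn) = (0.0000−10.8200)/(97.2800−65.3600) = -0.3390. V = [p*·0.0000 + (1−p*)·10.8200]/1.16 = 2.6650. B = V − Δ·S = 28.4269.
Check: Δ(0,0)·S0 + B(0,0) = 2.6650 = V0.

(0,0): Delta=-0.3390 Bond=28.4269
V0=2.6650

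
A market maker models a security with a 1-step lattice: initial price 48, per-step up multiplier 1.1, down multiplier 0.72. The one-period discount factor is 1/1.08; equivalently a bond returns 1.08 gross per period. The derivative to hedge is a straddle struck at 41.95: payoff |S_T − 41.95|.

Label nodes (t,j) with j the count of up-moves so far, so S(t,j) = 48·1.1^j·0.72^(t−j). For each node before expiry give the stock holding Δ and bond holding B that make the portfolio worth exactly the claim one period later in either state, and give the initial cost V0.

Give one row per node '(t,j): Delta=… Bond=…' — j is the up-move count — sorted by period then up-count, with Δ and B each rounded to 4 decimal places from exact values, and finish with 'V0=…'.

Risk-neutral probability p* = (R−d)/(u−d) = (1.08−0.72)/(1.1−0.72) = 0.9474.
Terminal payoffs: V(1,0)=7.3900, V(1,1)=10.8500
  t=0,j=0: stock 48.0000 → up 52.8000 (V=10.8500), down 34.5600 (V=7.3900). Price 9.8777; hedge Δ=0.1897, bond B=0.7724.
Root portfolio cost Δ·48+B reproduces V0=9.8777.

(0,0): Delta=0.1897 Bond=0.7724
V0=9.8777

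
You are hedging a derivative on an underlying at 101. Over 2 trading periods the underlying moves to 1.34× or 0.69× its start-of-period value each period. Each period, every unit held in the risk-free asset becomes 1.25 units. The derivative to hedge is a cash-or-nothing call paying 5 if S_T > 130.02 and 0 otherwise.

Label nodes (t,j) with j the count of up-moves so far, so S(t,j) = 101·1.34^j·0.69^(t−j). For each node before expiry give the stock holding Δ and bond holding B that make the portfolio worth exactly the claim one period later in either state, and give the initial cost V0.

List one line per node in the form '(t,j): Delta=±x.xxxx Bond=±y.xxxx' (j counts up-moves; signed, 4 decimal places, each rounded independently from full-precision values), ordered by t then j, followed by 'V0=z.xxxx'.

(0,0): Delta=0.0525 Bond=-2.9266
(1,0): Delta=0.0000 Bond=0.0000
(1,1): Delta=0.0568 Bond=-4.2462
V0=2.3752

Under the risk-neutral measure, an up-move has probability p* = (R−d)/(u−d) = 0.8615 and values discount at R = 1.25.
At expiry t=2: V(2,0)=0.0000, V(2,1)=0.0000, V(2,2)=5.0000
Node (1,0) S=69.6900: V=(p*·0.0000+(1−p*)·0.0000)/1.25=0.0000; Δ=(0.0000−0.0000)/(93.3846−48.0861)=0.0000; B=V−Δ·S=0.0000
Node (1,1) S=135.3400: V=(p*·5.0000+(1−p*)·0.0000)/1.25=3.4462; Δ=(5.0000−0.0000)/(181.3556−93.3846)=0.0568; B=V−Δ·S=-4.2462
Node (0,0) S=101.0000: V=(p*·3.4462+(1−p*)·0.0000)/1.25=2.3752; Δ=(3.4462−0.0000)/(135.3400−69.6900)=0.0525; B=V−Δ·S=-2.9266
Each (Δ,B) replicates both successor values, so the strategy is self-financing and V0 is arbitrage-free.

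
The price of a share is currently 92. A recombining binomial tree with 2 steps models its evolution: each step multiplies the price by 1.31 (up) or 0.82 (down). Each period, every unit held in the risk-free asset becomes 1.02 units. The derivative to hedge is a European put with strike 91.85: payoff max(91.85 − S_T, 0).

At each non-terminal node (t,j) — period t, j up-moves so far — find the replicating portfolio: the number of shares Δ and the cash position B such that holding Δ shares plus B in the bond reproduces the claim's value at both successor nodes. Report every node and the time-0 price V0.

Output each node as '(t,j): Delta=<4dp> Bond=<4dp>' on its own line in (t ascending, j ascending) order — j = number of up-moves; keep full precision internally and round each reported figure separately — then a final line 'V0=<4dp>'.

Under the risk-neutral measure, an up-move has probability p* = (R−d)/(u−d) = 0.4082 and values discount at R = 1.02.
Terminal values V(2,·): V(2,0)=29.9892, V(2,1)=0.0000, V(2,2)=0.0000
  t=1,j=0: stock 75.4400 → up 98.8264 (V=0.0000), down 61.8608 (V=29.9892). Price 17.4007; hedge Δ=-0.8113, bond B=78.6031.
  t=1,j=1: stock 120.5200 → up 157.8812 (V=0.0000), down 98.8264 (V=0.0000). Price 0.0000; hedge Δ=0.0000, bond B=0.0000.
  t=0,j=0: stock 92.0000 → up 120.5200 (V=0.0000), down 75.4400 (V=17.4007). Price 10.0964; hedge Δ=-0.3860, bond B=45.6081.
Check: Δ(0,0)·S0 + B(0,0) = 10.0964 = V0.

(0,0): Delta=-0.3860 Bond=45.6081
(1,0): Delta=-0.8113 Bond=78.6031
(1,1): Delta=0.0000 Bond=0.0000
V0=10.0964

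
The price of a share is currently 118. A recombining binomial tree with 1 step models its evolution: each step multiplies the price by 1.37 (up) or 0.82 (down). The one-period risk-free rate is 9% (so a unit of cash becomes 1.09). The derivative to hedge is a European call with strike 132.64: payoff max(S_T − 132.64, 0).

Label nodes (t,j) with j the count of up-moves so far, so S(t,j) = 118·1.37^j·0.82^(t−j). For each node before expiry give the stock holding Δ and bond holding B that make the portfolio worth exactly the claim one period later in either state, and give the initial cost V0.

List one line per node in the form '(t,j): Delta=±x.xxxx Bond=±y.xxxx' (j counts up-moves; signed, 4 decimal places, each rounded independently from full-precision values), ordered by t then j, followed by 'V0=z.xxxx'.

(0,0): Delta=0.4471 Bond=-39.6937
V0=13.0699

Risk-neutral probability p* = (R−d)/(u−d) = (1.09−0.82)/(1.37−0.82) = 0.4909.
Terminal payoffs: V(1,0)=0.0000, V(1,1)=29.0200
(0,0): S=118.0000. Δ = (V_up−V_dn)/(S_up−S_dn) = (29.0200−0.0000)/(161.6600−96.7600) = 0.4471. V = [p*·29.0200 + (1−p*)·0.0000]/1.09 = 13.0699. B = V − Δ·S = -39.6937.
Each (Δ,B) replicates both successor values, so the strategy is self-financing and V0 is arbitrage-free.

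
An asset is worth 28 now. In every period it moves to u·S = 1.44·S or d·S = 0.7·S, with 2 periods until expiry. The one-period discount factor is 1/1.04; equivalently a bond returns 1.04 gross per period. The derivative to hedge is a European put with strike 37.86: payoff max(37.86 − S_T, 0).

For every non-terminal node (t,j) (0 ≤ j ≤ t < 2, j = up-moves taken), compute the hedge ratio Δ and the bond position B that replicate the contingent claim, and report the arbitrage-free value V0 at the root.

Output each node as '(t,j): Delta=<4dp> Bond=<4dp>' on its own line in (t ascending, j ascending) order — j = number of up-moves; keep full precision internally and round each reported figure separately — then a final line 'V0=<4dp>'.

Since d<R<u, set p* = (R−d)/(u−d) = 0.4595; price each node as the discounted p*-expectation of its children.
Terminal payoffs: V(2,0)=24.1400, V(2,1)=9.6360, V(2,2)=0.0000
(1,0): S=19.6000. Δ = (V_up−V_dn)/(S_up−S_dn) = (9.6360−24.1400)/(28.2240−13.7200) = -1.0000. V = [p*·9.6360 + (1−p*)·24.1400]/1.04 = 16.8038. B = V − Δ·S = 36.4038.
(1,1): S=40.3200. Δ = (V_up−V_dn)/(S_up−S_dn) = (0.0000−9.6360)/(58.0608−28.2240) = -0.3230. V = [p*·0.0000 + (1−p*)·9.6360]/1.04 = 5.0083. B = V − Δ·S = 18.0299.
(0,0): S=28.0000. Δ = (V_up−V_dn)/(S_up−S_dn) = (5.0083−16.8038)/(40.3200−19.6000) = -0.5693. V = [p*·5.0083 + (1−p*)·16.8038]/1.04 = 10.9464. B = V − Δ·S = 26.8863.
Self-financing check: at every node Δ·S+B equals the discounted successor values.

(0,0): Delta=-0.5693 Bond=26.8863
(1,0): Delta=-1.0000 Bond=36.4038
(1,1): Delta=-0.3230 Bond=18.0299
V0=10.9464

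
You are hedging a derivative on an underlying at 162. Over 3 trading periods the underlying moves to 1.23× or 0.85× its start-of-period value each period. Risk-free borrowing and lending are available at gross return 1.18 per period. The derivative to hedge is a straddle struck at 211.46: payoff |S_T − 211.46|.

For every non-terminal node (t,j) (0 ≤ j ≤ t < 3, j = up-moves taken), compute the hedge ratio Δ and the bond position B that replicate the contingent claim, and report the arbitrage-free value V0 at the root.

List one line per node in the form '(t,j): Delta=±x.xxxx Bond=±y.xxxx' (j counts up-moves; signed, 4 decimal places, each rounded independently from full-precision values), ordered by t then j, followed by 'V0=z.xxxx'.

The replicating-portfolio and risk-neutral prices coincide; use p* = (1.18−0.85)/(1.23−0.85) = 0.8684 for the latter.
At expiry t=3: V(3,0)=111.9718, V(3,1)=67.4947, V(3,2)=3.1337, V(3,3)=90.0005
  t=2,j=0: stock 117.0450 → up 143.9653 (V=67.4947), down 99.4882 (V=111.9718). Price 62.1584; hedge Δ=-1.0000, bond B=179.2034.
  t=2,j=1: stock 169.3710 → up 208.3263 (V=3.1337), down 143.9653 (V=67.4947). Price 9.8324; hedge Δ=-1.0000, bond B=179.2034.
  t=2,j=2: stock 245.0898 → up 301.4605 (V=90.0005), down 208.3263 (V=3.1337). Price 66.5853; hedge Δ=0.9327, bond B=-162.0115.
  t=1,j=0: stock 137.7000 → up 169.3710 (V=9.8324), down 117.0450 (V=62.1584). Price 14.1673; hedge Δ=-1.0000, bond B=151.8673.
  t=1,j=1: stock 199.2600 → up 245.0898 (V=66.5853), down 169.3710 (V=9.8324). Price 50.0998; hedge Δ=0.7495, bond B=-99.2499.
  t=0,j=0: stock 162.0000 → up 199.2600 (V=50.0998), down 137.7000 (V=14.1673). Price 38.4507; hedge Δ=0.5837, bond B=-56.1086.
Check: Δ(0,0)·S0 + B(0,0) = 38.4507 = V0.

(0,0): Delta=0.5837 Bond=-56.1086
(1,0): Delta=-1.0000 Bond=151.8673
(1,1): Delta=0.7495 Bond=-99.2499
(2,0): Delta=-1.0000 Bond=179.2034
(2,1): Delta=-1.0000 Bond=179.2034
(2,2): Delta=0.9327 Bond=-162.0115
V0=38.4507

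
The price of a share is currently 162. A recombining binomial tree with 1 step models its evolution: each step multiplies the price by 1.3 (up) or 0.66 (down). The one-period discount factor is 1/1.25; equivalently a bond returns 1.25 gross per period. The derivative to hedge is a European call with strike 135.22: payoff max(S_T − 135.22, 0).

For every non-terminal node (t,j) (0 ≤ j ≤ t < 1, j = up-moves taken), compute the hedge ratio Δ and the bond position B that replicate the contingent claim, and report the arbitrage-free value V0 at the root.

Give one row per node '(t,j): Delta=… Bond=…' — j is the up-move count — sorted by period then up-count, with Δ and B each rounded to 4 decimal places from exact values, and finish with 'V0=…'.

The replicating-portfolio and risk-neutral prices coincide; use p* = (1.25−0.66)/(1.3−0.66) = 0.9219 for the latter.
At expiry t=1: V(1,0)=0.0000, V(1,1)=75.3800
  t=0,j=0: stock 162.0000 → up 210.6000 (V=75.3800), down 106.9200 (V=0.0000). Price 55.5927; hedge Δ=0.7270, bond B=-62.1885.
Each (Δ,B) replicates both successor values, so the strategy is self-financing and V0 is arbitrage-free.

(0,0): Delta=0.7270 Bond=-62.1885
V0=55.5927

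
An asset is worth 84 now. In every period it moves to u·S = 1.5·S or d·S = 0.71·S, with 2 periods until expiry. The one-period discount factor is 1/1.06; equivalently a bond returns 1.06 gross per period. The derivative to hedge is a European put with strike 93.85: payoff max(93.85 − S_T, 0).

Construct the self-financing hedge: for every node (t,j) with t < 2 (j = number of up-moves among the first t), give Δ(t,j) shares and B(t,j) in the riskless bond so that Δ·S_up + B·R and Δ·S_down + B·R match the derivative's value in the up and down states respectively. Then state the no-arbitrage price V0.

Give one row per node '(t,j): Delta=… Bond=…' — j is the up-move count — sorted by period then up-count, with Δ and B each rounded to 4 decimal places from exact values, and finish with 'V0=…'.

(0,0): Delta=-0.4007 Bond=49.8076
(1,0): Delta=-1.0000 Bond=88.5377
(1,1): Delta=-0.0441 Bond=7.8636
V0=16.1480

No-arbitrage ⇒ martingale measure with p* = (R−d)/(u−d) = 0.4430.
At expiry t=2: V(2,0)=51.5056, V(2,1)=4.3900, V(2,2)=0.0000
Node (1,0) S=59.6400: V=(p*·4.3900+(1−p*)·51.5056)/1.06=28.8977; Δ=(4.3900−51.5056)/(89.4600−42.3444)=-1.0000; B=V−Δ·S=88.5377
Node (1,1) S=126.0000: V=(p*·0.0000+(1−p*)·4.3900)/1.06=2.3067; Δ=(0.0000−4.3900)/(189.0000−89.4600)=-0.0441; B=V−Δ·S=7.8636
Node (0,0) S=84.0000: V=(p*·2.3067+(1−p*)·28.8977)/1.06=16.1480; Δ=(2.3067−28.8977)/(126.0000−59.6400)=-0.4007; B=V−Δ·S=49.8076
Each (Δ,B) replicates both successor values, so the strategy is self-financing and V0 is arbitrage-free.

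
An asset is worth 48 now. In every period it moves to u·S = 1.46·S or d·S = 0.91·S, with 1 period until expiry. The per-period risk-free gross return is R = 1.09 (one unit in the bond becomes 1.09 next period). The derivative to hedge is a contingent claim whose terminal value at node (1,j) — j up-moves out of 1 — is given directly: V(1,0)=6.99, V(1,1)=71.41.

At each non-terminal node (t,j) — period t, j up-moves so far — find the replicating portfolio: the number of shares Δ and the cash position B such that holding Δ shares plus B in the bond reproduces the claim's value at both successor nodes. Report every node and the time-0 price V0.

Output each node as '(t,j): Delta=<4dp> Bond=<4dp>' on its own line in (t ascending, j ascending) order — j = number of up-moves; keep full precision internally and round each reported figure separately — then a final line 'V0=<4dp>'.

(0,0): Delta=2.4402 Bond=-91.3723
V0=25.7550

No-arbitrage ⇒ martingale measure with p* = (R−d)/(u−d) = 0.3273.
Terminal values V(1,·): V(1,0)=6.9900, V(1,1)=71.4100
(0,0): S=48.0000. Δ = (V_up−V_dn)/(S_up−S_dn) = (71.4100−6.9900)/(70.0800−43.6800) = 2.4402. V = [p*·71.4100 + (1−p*)·6.9900]/1.09 = 25.7550. B = V − Δ·S = -91.3723.
The time-0 hedge costs 25.7550, which is the no-arbitrage price.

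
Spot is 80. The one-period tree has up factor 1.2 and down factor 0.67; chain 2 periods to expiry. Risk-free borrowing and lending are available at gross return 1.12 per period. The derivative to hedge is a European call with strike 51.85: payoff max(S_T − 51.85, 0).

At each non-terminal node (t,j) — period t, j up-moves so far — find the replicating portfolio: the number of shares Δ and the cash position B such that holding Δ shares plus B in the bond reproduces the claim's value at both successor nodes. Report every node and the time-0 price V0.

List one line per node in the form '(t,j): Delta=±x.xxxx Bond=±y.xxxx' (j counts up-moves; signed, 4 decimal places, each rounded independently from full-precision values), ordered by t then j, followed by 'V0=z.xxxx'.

(0,0): Delta=0.9493 Bond=-36.9922
(1,0): Delta=0.4390 Bond=-14.0750
(1,1): Delta=1.0000 Bond=-46.2946
V0=38.9550

Since d<R<u, set p* = (R−d)/(u−d) = 0.8491; price each node as the discounted p*-expectation of its children.
Terminal payoffs: V(2,0)=0.0000, V(2,1)=12.4700, V(2,2)=63.3500
(1,0): S=53.6000. Δ = (V_up−V_dn)/(S_up−S_dn) = (12.4700−0.0000)/(64.3200−35.9120) = 0.4390. V = [p*·12.4700 + (1−p*)·0.0000]/1.12 = 9.4533. B = V − Δ·S = -14.0750.
(1,1): S=96.0000. Δ = (V_up−V_dn)/(S_up−S_dn) = (63.3500−12.4700)/(115.2000−64.3200) = 1.0000. V = [p*·63.3500 + (1−p*)·12.4700]/1.12 = 49.7054. B = V − Δ·S = -46.2946.
(0,0): S=80.0000. Δ = (V_up−V_dn)/(S_up−S_dn) = (49.7054−9.4533)/(96.0000−53.6000) = 0.9493. V = [p*·49.7054 + (1−p*)·9.4533]/1.12 = 38.9550. B = V − Δ·S = -36.9922.
Check: Δ(0,0)·S0 + B(0,0) = 38.9550 = V0.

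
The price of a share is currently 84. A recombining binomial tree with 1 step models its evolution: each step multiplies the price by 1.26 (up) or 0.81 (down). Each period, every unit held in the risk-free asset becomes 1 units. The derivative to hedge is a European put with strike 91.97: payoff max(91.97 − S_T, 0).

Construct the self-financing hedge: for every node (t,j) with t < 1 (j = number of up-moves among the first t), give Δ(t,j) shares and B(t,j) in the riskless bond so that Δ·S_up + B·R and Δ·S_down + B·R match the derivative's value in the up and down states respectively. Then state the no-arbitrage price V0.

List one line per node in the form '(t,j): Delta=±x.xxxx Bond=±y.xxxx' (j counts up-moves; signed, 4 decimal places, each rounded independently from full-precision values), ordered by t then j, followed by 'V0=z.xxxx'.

(0,0): Delta=-0.6331 Bond=67.0040
V0=13.8262

The replicating-portfolio and risk-neutral prices coincide; use p* = (1−0.81)/(1.26−0.81) = 0.4222 for the latter.
Terminal values V(1,·): V(1,0)=23.9300, V(1,1)=0.0000
  t=0,j=0: stock 84.0000 → up 105.8400 (V=0.0000), down 68.0400 (V=23.9300). Price 13.8262; hedge Δ=-0.6331, bond B=67.0040.
Root portfolio cost Δ·84+B reproduces V0=13.8262.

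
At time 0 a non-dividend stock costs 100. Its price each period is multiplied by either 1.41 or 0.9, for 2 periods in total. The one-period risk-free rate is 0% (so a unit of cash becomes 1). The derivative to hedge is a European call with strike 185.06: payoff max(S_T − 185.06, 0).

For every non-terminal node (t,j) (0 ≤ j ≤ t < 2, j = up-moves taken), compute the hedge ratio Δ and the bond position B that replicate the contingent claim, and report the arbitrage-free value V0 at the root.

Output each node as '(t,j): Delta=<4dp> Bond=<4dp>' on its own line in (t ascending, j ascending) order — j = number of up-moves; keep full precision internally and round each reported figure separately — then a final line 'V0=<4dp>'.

(0,0): Delta=0.0529 Bond=-4.7578
(1,0): Delta=0.0000 Bond=0.0000
(1,1): Delta=0.1912 Bond=-24.2647
V0=0.5286

The replicating-portfolio and risk-neutral prices coincide; use p* = (1−0.9)/(1.41−0.9) = 0.1961 for the latter.
At expiry t=2: V(2,0)=0.0000, V(2,1)=0.0000, V(2,2)=13.7500
  t=1,j=0: stock 90.0000 → up 126.9000 (V=0.0000), down 81.0000 (V=0.0000). Price 0.0000; hedge Δ=0.0000, bond B=0.0000.
  t=1,j=1: stock 141.0000 → up 198.8100 (V=13.7500), down 126.9000 (V=0.0000). Price 2.6961; hedge Δ=0.1912, bond B=-24.2647.
  t=0,j=0: stock 100.0000 → up 141.0000 (V=2.6961), down 90.0000 (V=0.0000). Price 0.5286; hedge Δ=0.0529, bond B=-4.7578.
The time-0 hedge costs 0.5286, which is the no-arbitrage price.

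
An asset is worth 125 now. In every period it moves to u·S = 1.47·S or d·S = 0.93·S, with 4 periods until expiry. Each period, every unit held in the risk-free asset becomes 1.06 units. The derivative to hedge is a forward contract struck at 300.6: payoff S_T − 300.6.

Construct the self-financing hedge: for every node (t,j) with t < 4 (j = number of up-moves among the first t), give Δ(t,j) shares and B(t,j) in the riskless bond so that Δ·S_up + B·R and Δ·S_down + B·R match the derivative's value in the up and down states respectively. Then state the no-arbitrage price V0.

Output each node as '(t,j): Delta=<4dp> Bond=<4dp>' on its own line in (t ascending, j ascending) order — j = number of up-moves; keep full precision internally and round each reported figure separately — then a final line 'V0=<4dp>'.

(0,0): Delta=1.0000 Bond=-238.1034
(1,0): Delta=1.0000 Bond=-252.3896
(1,1): Delta=1.0000 Bond=-252.3896
(2,0): Delta=1.0000 Bond=-267.5329
(2,1): Delta=1.0000 Bond=-267.5329
(2,2): Delta=1.0000 Bond=-267.5329
(3,0): Delta=1.0000 Bond=-283.5849
(3,1): Delta=1.0000 Bond=-283.5849
(3,2): Delta=1.0000 Bond=-283.5849
(3,3): Delta=1.0000 Bond=-283.5849
V0=-113.1034

The replicating-portfolio and risk-neutral prices coincide; use p* = (1.06−0.93)/(1.47−0.93) = 0.2407 for the latter.
At expiry t=4: V(4,0)=-207.0935, V(4,1)=-152.7994, V(4,2)=-66.9797, V(4,3)=68.6708, V(4,4)=283.0861
  t=3,j=0: stock 100.5446 → up 147.8006 (V=-152.7994), down 93.5065 (V=-207.0935). Price -183.0403; hedge Δ=1.0000, bond B=-283.5849.
  t=3,j=1: stock 158.9254 → up 233.6203 (V=-66.9797), down 147.8006 (V=-152.7994). Price -124.6595; hedge Δ=1.0000, bond B=-283.5849.
  t=3,j=2: stock 251.2046 → up 369.2708 (V=68.6708), down 233.6203 (V=-66.9797). Price -32.3803; hedge Δ=1.0000, bond B=-283.5849.
  t=3,j=3: stock 397.0654 → up 583.6861 (V=283.0861), down 369.2708 (V=68.6708). Price 113.4805; hedge Δ=1.0000, bond B=-283.5849.
  t=2,j=0: stock 108.1125 → up 158.9254 (V=-124.6595), down 100.5446 (V=-183.0403). Price -159.4204; hedge Δ=1.0000, bond B=-267.5329.
  t=2,j=1: stock 170.8875 → up 251.2046 (V=-32.3803), down 158.9254 (V=-124.6595). Price -96.6454; hedge Δ=1.0000, bond B=-267.5329.
  t=2,j=2: stock 270.1125 → up 397.0654 (V=113.4805), down 251.2046 (V=-32.3803). Price 2.5796; hedge Δ=1.0000, bond B=-267.5329.
  t=1,j=0: stock 116.2500 → up 170.8875 (V=-96.6454), down 108.1125 (V=-159.4204). Price -136.1396; hedge Δ=1.0000, bond B=-252.3896.
  t=1,j=1: stock 183.7500 → up 270.1125 (V=2.5796), down 170.8875 (V=-96.6454). Price -68.6396; hedge Δ=1.0000, bond B=-252.3896.
  t=0,j=0: stock 125.0000 → up 183.7500 (V=-68.6396), down 116.2500 (V=-136.1396). Price -113.1034; hedge Δ=1.0000, bond B=-238.1034.
Check: Δ(0,0)·S0 + B(0,0) = -113.1034 = V0.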